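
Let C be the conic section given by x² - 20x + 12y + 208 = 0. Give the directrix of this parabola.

y = -6

Only x is squared. Complete the square in x: (x - 10)² = -12(y + 9).
Vertex (10, -9); 4p = -12 so p = -3. Opens down.
Directrix is the horizontal line y = k − p = -9 − (-3) = -6.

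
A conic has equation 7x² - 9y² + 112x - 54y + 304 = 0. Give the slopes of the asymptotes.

√7/3 and -√7/3

Group: 7(x² + 16x) -9(y² + 6y) = -304
Completing the square gives 7(x + 8)² -9(y + 3)² = -304 + 448 - 81 = 63.
Divide by 63: (x + 8)²/9 - (y + 3)²/7 = 1
Hyperbola, center (-8, -3), transverse axis horizontal; a² = 9, b² = 7.
For a horizontal hyperbola the asymptotes have slope ±b/a.
Here that is ±√7/3.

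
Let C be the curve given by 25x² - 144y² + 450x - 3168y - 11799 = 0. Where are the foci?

Group the x- and y-terms: 25(x² + 18x) -144(y² + 22y) = 11799
Complete the square in x and y: 25(x + 9)² -144(y + 11)² = 11799 + 2025 - 17424 = -3600
Divide by -3600: (y + 11)²/25 - (x + 9)²/144 = 1
Hyperbola, center (-9, -11), transverse axis vertical; a² = 25, b² = 144.
c² = a² + b² = 25 + 144 = 169, so c = 13.
Foci lie on the vertical axis through the center: (h, k ± c).

(-9, -24) and (-9, 2)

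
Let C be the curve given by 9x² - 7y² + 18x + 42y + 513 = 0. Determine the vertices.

Group: 9(x² + 2x) -7(y² - 6y) = -513
Completing the square gives 9(x + 1)² -7(y - 3)² = -513 + 9 - 63 = -567.
Divide by -567: (y - 3)²/81 - (x + 1)²/63 = 1
Hyperbola, center (-1, 3), transverse axis vertical; a² = 81, b² = 63.
a = 9. Vertices at (h, k ± a).

(-1, -6) and (-1, 12)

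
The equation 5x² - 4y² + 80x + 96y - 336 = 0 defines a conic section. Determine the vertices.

5(x² + 16x) -4(y² - 24y) = 336
Completing the square gives 5(x + 8)² -4(y - 12)² = 336 + 320 - 576 = 80.
Dividing both sides by 80: (x + 8)²/16 - (y - 12)²/20 = 1
Hyperbola, center (-8, 12), transverse axis horizontal; a² = 16, b² = 20.
a = 4. Vertices at (h ± a, k).

(-12, 12) and (-4, 12)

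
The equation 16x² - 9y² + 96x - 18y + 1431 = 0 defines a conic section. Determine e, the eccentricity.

Rearranging, 16(x² + 6x) -9(y² + 2y) = -1431.
Complete the square: 16(x + 3)² -9(y + 1)² = -1431 + 144 - 9 = -1296
Divide through by -1296 to get (y + 1)²/144 - (x + 3)²/81 = 1.
Hyperbola, center (-3, -1), transverse axis vertical; a² = 144, b² = 81.
c² = a² + b² = 225, so c = 15.
e = c/a = 15/12 = 5/4.

e = 5/4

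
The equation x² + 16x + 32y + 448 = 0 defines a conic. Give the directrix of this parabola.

Only x is squared. Complete the square in x: (x + 8)² = -32(y + 12).
Vertex (-8, -12); 4p = -32 so p = -8. Opens down.
Directrix is the horizontal line y = k − p = -12 − (-8) = -4.

y = -4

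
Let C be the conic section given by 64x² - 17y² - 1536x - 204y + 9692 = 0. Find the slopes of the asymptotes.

8√17/17 and -8√17/17

Rearranging, 64(x² - 24x) -17(y² + 12y) = -9692.
Complete the square: 64(x - 12)² -17(y + 6)² = -9692 + 9216 - 612 = -1088
Divide through by -1088 to get (y + 6)²/64 - (x - 12)²/17 = 1.
Hyperbola, center (12, -6), transverse axis vertical; a² = 64, b² = 17.
For a vertical hyperbola the asymptotes have slope ±a/b.
Here that is ±8/√17 = ±8√17/17.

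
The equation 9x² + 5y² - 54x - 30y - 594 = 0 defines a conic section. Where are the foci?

Group the x- and y-terms: 9(x² - 6x) + 5(y² - 6y) = 594
9(x - 3)² + 5(y - 3)² = 594 + 81 + 45 = 720
Divide by 720: (x - 3)²/80 + (y - 3)²/144 = 1
Ellipse, center (3, 3), major axis vertical; a² = 144, b² = 80.
c² = a² - b² = 144 - 80 = 64, so c = 8.
Foci lie on the vertical axis through the center: (h, k ± c).

(3, -5) and (3, 11)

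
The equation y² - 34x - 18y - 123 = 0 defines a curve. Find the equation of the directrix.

x = -29/2

Only y is squared. Complete the square in y: (y - 9)² = 34(x + 6).
Vertex (-6, 9); 4p = 34 so p = 17/2. Opens right.
Directrix is the vertical line x = h − p = -6 − (17/2) = -29/2.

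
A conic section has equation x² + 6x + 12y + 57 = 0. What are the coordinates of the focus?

(-3, -7)

Only x is squared. Complete the square in x: (x + 3)² = -12(y + 4).
Vertex (-3, -4); 4p = -12 so p = -3. Opens down.
Focus is p units from the vertex along the axis: (h, k + p).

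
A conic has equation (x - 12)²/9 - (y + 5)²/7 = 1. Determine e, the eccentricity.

e = 4/3

Center (12, -5). The positive term is the x-term, so the transverse axis is horizontal; a² = 9, b² = 7.
c² = a² + b² = 16, so c = 4.
e = c/a = 4/3.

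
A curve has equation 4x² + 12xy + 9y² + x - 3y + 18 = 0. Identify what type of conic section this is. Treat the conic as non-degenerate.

A = 4, B = 12, C = 9.
Discriminant B² − 4AC = 12² − 4·4·9 = 0.
B² − 4AC = 0 ⇒ parabola.

parabola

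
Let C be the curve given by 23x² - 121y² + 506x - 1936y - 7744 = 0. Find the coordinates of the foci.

Group the x- and y-terms: 23(x² + 22x) -121(y² + 16y) = 7744
Complete the square in x and y: 23(x + 11)² -121(y + 8)² = 7744 + 2783 - 7744 = 2783
Dividing both sides by 2783: (x + 11)²/121 - (y + 8)²/23 = 1
Hyperbola, center (-11, -8), transverse axis horizontal; a² = 121, b² = 23.
c² = a² + b² = 121 + 23 = 144, so c = 12.
Foci lie on the horizontal axis through the center: (h ± c, k).

(-23, -8) and (1, -8)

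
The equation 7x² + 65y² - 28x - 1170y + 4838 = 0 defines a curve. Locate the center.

(2, 9)

Collect terms: 7(x² - 4x) + 65(y² - 18y) = -4838
7(x - 2)² + 65(y - 9)² = -4838 + 28 + 5265 = 455
Divide by 455: (x - 2)²/65 + (y - 9)²/7 = 1
Ellipse with center (2, 9).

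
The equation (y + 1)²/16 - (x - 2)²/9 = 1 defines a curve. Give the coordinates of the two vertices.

(2, -5) and (2, 3)

Center (2, -1). The positive term is the y-term, so the transverse axis is vertical; a² = 16, b² = 9.
a = 4. Vertices at (h, k ± a).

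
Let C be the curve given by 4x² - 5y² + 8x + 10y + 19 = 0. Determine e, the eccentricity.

e = 3/2

Group: 4(x² + 2x) -5(y² - 2y) = -19
Complete the square: 4(x + 1)² -5(y - 1)² = -19 + 4 - 5 = -20
Divide through by -20 to get (y - 1)²/4 - (x + 1)²/5 = 1.
Hyperbola, center (-1, 1), transverse axis vertical; a² = 4, b² = 5.
c² = a² + b² = 9, so c = 3.
e = c/a = 3/2.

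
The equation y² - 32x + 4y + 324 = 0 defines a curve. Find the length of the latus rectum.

32

Only y is squared. Complete the square in y: (y + 2)² = 32(x - 10).
Vertex (10, -2); 4p = 32 so p = 8. Opens right.
Latus rectum length = |4p| = 32.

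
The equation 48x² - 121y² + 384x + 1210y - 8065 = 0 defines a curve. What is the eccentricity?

Collect terms: 48(x² + 8x) -121(y² - 10y) = 8065
Complete the square: 48(x + 4)² -121(y - 5)² = 8065 + 768 - 3025 = 5808
Divide by 5808: (x + 4)²/121 - (y - 5)²/48 = 1
Hyperbola, center (-4, 5), transverse axis horizontal; a² = 121, b² = 48.
c² = a² + b² = 169, so c = 13.
e = c/a = 13/11.

e = 13/11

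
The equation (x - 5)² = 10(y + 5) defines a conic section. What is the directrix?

Vertex (5, -5); 4p = 10 so p = 5/2. Opens up.
Directrix is the horizontal line y = k − p = -5 − (5/2) = -15/2.

y = -15/2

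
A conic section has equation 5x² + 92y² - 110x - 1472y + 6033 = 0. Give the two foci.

(11 - √87, 8) and (11 + √87, 8)

Collect terms: 5(x² - 22x) + 92(y² - 16y) = -6033
Completing the square gives 5(x - 11)² + 92(y - 8)² = -6033 + 605 + 5888 = 460.
Divide by 460: (x - 11)²/92 + (y - 8)²/5 = 1
Ellipse, center (11, 8), major axis horizontal; a² = 92, b² = 5.
c² = a² - b² = 92 - 5 = 87, so c = √87.
Foci lie on the horizontal axis through the center: (h ± c, k).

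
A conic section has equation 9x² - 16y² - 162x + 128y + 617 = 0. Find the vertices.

9(x² - 18x) -16(y² - 8y) = -617
Complete the square in x and y: 9(x - 9)² -16(y - 4)² = -617 + 729 - 256 = -144
Divide by -144: (y - 4)²/9 - (x - 9)²/16 = 1
Hyperbola, center (9, 4), transverse axis vertical; a² = 9, b² = 16.
a = 3. Vertices at (h, k ± a).

(9, 1) and (9, 7)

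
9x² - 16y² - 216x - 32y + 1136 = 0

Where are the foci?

Collect terms: 9(x² - 24x) -16(y² + 2y) = -1136
Completing the square gives 9(x - 12)² -16(y + 1)² = -1136 + 1296 - 16 = 144.
Dividing both sides by 144: (x - 12)²/16 - (y + 1)²/9 = 1
Hyperbola, center (12, -1), transverse axis horizontal; a² = 16, b² = 9.
c² = a² + b² = 16 + 9 = 25, so c = 5.
Foci lie on the horizontal axis through the center: (h ± c, k).

(7, -1) and (17, -1)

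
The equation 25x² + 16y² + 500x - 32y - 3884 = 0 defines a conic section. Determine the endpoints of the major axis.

(-10, -19) and (-10, 21)

Rearranging, 25(x² + 20x) + 16(y² - 2y) = 3884.
Completing the square gives 25(x + 10)² + 16(y - 1)² = 3884 + 2500 + 16 = 6400.
Divide by 6400: (x + 10)²/256 + (y - 1)²/400 = 1
Ellipse, center (-10, 1), major axis vertical; a² = 400, b² = 256.
a = 20. Vertices at (h, k ± a).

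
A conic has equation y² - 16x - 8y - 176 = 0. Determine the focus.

Only y is squared. Complete the square in y: (y - 4)² = 16(x + 12).
Vertex (-12, 4); 4p = 16 so p = 4. Opens right.
Focus is p units from the vertex along the axis: (h + p, k).

(-8, 4)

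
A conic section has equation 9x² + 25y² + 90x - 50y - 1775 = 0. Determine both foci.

(-17, 1) and (7, 1)

Group the x- and y-terms: 9(x² + 10x) + 25(y² - 2y) = 1775
Complete the square: 9(x + 5)² + 25(y - 1)² = 1775 + 225 + 25 = 2025
Dividing both sides by 2025: (x + 5)²/225 + (y - 1)²/81 = 1
Ellipse, center (-5, 1), major axis horizontal; a² = 225, b² = 81.
c² = a² - b² = 225 - 81 = 144, so c = 12.
Foci lie on the horizontal axis through the center: (h ± c, k).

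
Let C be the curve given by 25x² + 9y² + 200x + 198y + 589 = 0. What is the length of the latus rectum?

25(x² + 8x) + 9(y² + 22y) = -589
25(x + 4)² + 9(y + 11)² = -589 + 400 + 1089 = 900
Divide through by 900 to get (x + 4)²/36 + (y + 11)²/100 = 1.
Ellipse, center (-4, -11), major axis vertical; a² = 100, b² = 36.
Latus rectum length = 2b²/a = 2·36/10 = 36/5.

36/5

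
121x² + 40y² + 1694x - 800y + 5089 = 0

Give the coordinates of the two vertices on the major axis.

(-7, -1) and (-7, 21)

Group the x- and y-terms: 121(x² + 14x) + 40(y² - 20y) = -5089
Completing the square gives 121(x + 7)² + 40(y - 10)² = -5089 + 5929 + 4000 = 4840.
Dividing both sides by 4840: (x + 7)²/40 + (y - 10)²/121 = 1
Ellipse, center (-7, 10), major axis vertical; a² = 121, b² = 40.
a = 11. Vertices at (h, k ± a).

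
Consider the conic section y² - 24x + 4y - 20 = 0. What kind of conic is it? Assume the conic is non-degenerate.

No xy term. Coefficients of x² and y² are A = 0, C = 1.
Exactly one squared variable ⇒ parabola.

parabola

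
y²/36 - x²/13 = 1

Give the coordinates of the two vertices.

Center (0, 0). The positive term is the y-term, so the transverse axis is vertical; a² = 36, b² = 13.
a = 6. Vertices at (h, k ± a).

(0, -6) and (0, 6)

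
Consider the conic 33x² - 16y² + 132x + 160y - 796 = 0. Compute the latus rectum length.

Group: 33(x² + 4x) -16(y² - 10y) = 796
Completing the square gives 33(x + 2)² -16(y - 5)² = 796 + 132 - 400 = 528.
Divide through by 528 to get (x + 2)²/16 - (y - 5)²/33 = 1.
Hyperbola, center (-2, 5), transverse axis horizontal; a² = 16, b² = 33.
Latus rectum length = 2b²/a = 2·33/4 = 33/2.

33/2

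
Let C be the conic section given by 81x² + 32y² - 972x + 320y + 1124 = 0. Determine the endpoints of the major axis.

Group the x- and y-terms: 81(x² - 12x) + 32(y² + 10y) = -1124
81(x - 6)² + 32(y + 5)² = -1124 + 2916 + 800 = 2592
Divide by 2592: (x - 6)²/32 + (y + 5)²/81 = 1
Ellipse, center (6, -5), major axis vertical; a² = 81, b² = 32.
a = 9. Vertices at (h, k ± a).

(6, -14) and (6, 4)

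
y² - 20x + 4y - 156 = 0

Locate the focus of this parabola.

Only y is squared. Complete the square in y: (y + 2)² = 20(x + 8).
Vertex (-8, -2); 4p = 20 so p = 5. Opens right.
Focus is p units from the vertex along the axis: (h + p, k).

(-3, -2)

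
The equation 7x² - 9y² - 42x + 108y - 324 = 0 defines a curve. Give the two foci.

Group: 7(x² - 6x) -9(y² - 12y) = 324
7(x - 3)² -9(y - 6)² = 324 + 63 - 324 = 63
Divide by 63: (x - 3)²/9 - (y - 6)²/7 = 1
Hyperbola, center (3, 6), transverse axis horizontal; a² = 9, b² = 7.
c² = a² + b² = 9 + 7 = 16, so c = 4.
Foci lie on the horizontal axis through the center: (h ± c, k).

(-1, 6) and (7, 6)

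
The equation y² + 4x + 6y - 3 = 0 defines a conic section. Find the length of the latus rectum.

4

Only y is squared. Complete the square in y: (y + 3)² = -4(x - 3).
Vertex (3, -3); 4p = -4 so p = -1. Opens left.
Latus rectum length = |4p| = 4.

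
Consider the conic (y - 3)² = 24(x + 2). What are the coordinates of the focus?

Vertex (-2, 3); 4p = 24 so p = 6. Opens right.
Focus is p units from the vertex along the axis: (h + p, k).

(4, 3)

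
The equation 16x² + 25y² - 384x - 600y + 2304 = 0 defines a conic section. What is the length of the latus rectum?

96/5

Group: 16(x² - 24x) + 25(y² - 24y) = -2304
Completing the square gives 16(x - 12)² + 25(y - 12)² = -2304 + 2304 + 3600 = 3600.
Divide by 3600: (x - 12)²/225 + (y - 12)²/144 = 1
Ellipse, center (12, 12), major axis horizontal; a² = 225, b² = 144.
Latus rectum length = 2b²/a = 2·144/15 = 96/5.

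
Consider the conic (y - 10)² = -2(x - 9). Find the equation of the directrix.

Vertex (9, 10); 4p = -2 so p = -1/2. Opens left.
Directrix is the vertical line x = h − p = 9 − (-1/2) = 19/2.

x = 19/2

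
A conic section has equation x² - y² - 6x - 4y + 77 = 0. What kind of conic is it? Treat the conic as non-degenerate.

No xy term. Coefficients of x² and y² are A = 1, C = -1.
A and C have opposite signs ⇒ hyperbola.

hyperbola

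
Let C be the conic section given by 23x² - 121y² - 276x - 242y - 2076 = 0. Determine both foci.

23(x² - 12x) -121(y² + 2y) = 2076
Complete the square in x and y: 23(x - 6)² -121(y + 1)² = 2076 + 828 - 121 = 2783
Dividing both sides by 2783: (x - 6)²/121 - (y + 1)²/23 = 1
Hyperbola, center (6, -1), transverse axis horizontal; a² = 121, b² = 23.
c² = a² + b² = 121 + 23 = 144, so c = 12.
Foci lie on the horizontal axis through the center: (h ± c, k).

(-6, -1) and (18, -1)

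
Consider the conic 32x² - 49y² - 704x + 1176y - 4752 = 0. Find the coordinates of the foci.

Collect terms: 32(x² - 22x) -49(y² - 24y) = 4752
Complete the square: 32(x - 11)² -49(y - 12)² = 4752 + 3872 - 7056 = 1568
Dividing both sides by 1568: (x - 11)²/49 - (y - 12)²/32 = 1
Hyperbola, center (11, 12), transverse axis horizontal; a² = 49, b² = 32.
c² = a² + b² = 49 + 32 = 81, so c = 9.
Foci lie on the horizontal axis through the center: (h ± c, k).

(2, 12) and (20, 12)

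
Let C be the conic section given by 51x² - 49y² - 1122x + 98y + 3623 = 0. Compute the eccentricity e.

Group the x- and y-terms: 51(x² - 22x) -49(y² - 2y) = -3623
Complete the square in x and y: 51(x - 11)² -49(y - 1)² = -3623 + 6171 - 49 = 2499
Divide by 2499: (x - 11)²/49 - (y - 1)²/51 = 1
Hyperbola, center (11, 1), transverse axis horizontal; a² = 49, b² = 51.
c² = a² + b² = 100, so c = 10.
e = c/a = 10/7.

e = 10/7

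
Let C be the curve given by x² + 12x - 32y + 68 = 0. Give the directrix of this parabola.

y = -7

Only x is squared. Complete the square in x: (x + 6)² = 32(y - 1).
Vertex (-6, 1); 4p = 32 so p = 8. Opens up.
Directrix is the horizontal line y = k − p = 1 − (8) = -7.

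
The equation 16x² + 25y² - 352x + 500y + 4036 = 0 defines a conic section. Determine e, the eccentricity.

e = 3/5

Group the x- and y-terms: 16(x² - 22x) + 25(y² + 20y) = -4036
Complete the square: 16(x - 11)² + 25(y + 10)² = -4036 + 1936 + 2500 = 400
Divide by 400: (x - 11)²/25 + (y + 10)²/16 = 1
Ellipse, center (11, -10), major axis horizontal; a² = 25, b² = 16.
c² = a² - b² = 9, so c = 3.
e = c/a = 3/5.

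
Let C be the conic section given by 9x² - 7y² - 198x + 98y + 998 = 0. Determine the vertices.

(11, 1) and (11, 13)

9(x² - 22x) -7(y² - 14y) = -998
9(x - 11)² -7(y - 7)² = -998 + 1089 - 343 = -252
Dividing both sides by -252: (y - 7)²/36 - (x - 11)²/28 = 1
Hyperbola, center (11, 7), transverse axis vertical; a² = 36, b² = 28.
a = 6. Vertices at (h, k ± a).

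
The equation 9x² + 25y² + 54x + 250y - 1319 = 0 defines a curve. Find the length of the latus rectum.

9(x² + 6x) + 25(y² + 10y) = 1319
Complete the square in x and y: 9(x + 3)² + 25(y + 5)² = 1319 + 81 + 625 = 2025
Dividing both sides by 2025: (x + 3)²/225 + (y + 5)²/81 = 1
Ellipse, center (-3, -5), major axis horizontal; a² = 225, b² = 81.
Latus rectum length = 2b²/a = 2·81/15 = 54/5.

54/5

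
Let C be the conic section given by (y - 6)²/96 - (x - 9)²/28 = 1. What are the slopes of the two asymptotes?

Center (9, 6). The positive term is the y-term, so the transverse axis is vertical; a² = 96, b² = 28.
For a vertical hyperbola the asymptotes have slope ±a/b.
Here that is ±4√6/2√7 = ±2√42/7.

2√42/7 and -2√42/7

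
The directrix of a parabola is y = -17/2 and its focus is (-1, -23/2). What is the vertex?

(-1, -10)

The vertex is the midpoint between the focus and the directrix along the axis of symmetry.
Axis is vertical (directrix is horizontal). Vertex y-coordinate = (-23/2 + (-17/2))/2 = -10; x-coordinate = -1.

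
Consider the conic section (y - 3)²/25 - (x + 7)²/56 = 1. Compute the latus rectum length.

112/5

Center (-7, 3). The positive term is the y-term, so the transverse axis is vertical; a² = 25, b² = 56.
Latus rectum length = 2b²/a = 2·56/5 = 112/5.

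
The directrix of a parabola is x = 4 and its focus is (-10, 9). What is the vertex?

The vertex is the midpoint between the focus and the directrix along the axis of symmetry.
Axis is horizontal (directrix is vertical). Vertex x-coordinate = (-10 + 4)/2 = -3; y-coordinate = 9.

(-3, 9)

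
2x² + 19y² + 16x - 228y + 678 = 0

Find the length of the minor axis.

2√2

2(x² + 8x) + 19(y² - 12y) = -678
Complete the square: 2(x + 4)² + 19(y - 6)² = -678 + 32 + 684 = 38
Divide through by 38 to get (x + 4)²/19 + (y - 6)²/2 = 1.
Ellipse, center (-4, 6), major axis horizontal; a² = 19, b² = 2.
b² = 2 so b = √2; the minor axis has length 2b = 2√2.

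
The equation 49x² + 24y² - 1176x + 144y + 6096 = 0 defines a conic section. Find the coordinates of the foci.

Group the x- and y-terms: 49(x² - 24x) + 24(y² + 6y) = -6096
Complete the square in x and y: 49(x - 12)² + 24(y + 3)² = -6096 + 7056 + 216 = 1176
Divide through by 1176 to get (x - 12)²/24 + (y + 3)²/49 = 1.
Ellipse, center (12, -3), major axis vertical; a² = 49, b² = 24.
c² = a² - b² = 49 - 24 = 25, so c = 5.
Foci lie on the vertical axis through the center: (h, k ± c).

(12, -8) and (12, 2)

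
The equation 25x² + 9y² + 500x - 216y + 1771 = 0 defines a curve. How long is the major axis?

30

Collect terms: 25(x² + 20x) + 9(y² - 24y) = -1771
Complete the square: 25(x + 10)² + 9(y - 12)² = -1771 + 2500 + 1296 = 2025
Dividing both sides by 2025: (x + 10)²/81 + (y - 12)²/225 = 1
Ellipse, center (-10, 12), major axis vertical; a² = 225, b² = 81.
a² = 225 so a = 15; the major axis has length 2a = 30.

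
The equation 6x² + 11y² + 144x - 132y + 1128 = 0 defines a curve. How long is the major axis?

Group: 6(x² + 24x) + 11(y² - 12y) = -1128
6(x + 12)² + 11(y - 6)² = -1128 + 864 + 396 = 132
Dividing both sides by 132: (x + 12)²/22 + (y - 6)²/12 = 1
Ellipse, center (-12, 6), major axis horizontal; a² = 22, b² = 12.
a² = 22 so a = √22; the major axis has length 2a = 2√22.

2√22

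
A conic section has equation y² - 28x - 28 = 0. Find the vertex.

Only y is squared. Complete the square in y: y² = 28(x + 1).
Vertex (-1, 0); 4p = 28 so p = 7. Opens right.

(-1, 0)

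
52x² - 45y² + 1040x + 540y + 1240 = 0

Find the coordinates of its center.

(-10, 6)

Group the x- and y-terms: 52(x² + 20x) -45(y² - 12y) = -1240
Completing the square gives 52(x + 10)² -45(y - 6)² = -1240 + 5200 - 1620 = 2340.
Divide through by 2340 to get (x + 10)²/45 - (y - 6)²/52 = 1.
Hyperbola with center (-10, 6).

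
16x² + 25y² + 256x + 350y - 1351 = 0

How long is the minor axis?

24

Collect terms: 16(x² + 16x) + 25(y² + 14y) = 1351
Completing the square gives 16(x + 8)² + 25(y + 7)² = 1351 + 1024 + 1225 = 3600.
Divide by 3600: (x + 8)²/225 + (y + 7)²/144 = 1
Ellipse, center (-8, -7), major axis horizontal; a² = 225, b² = 144.
b² = 144 so b = 12; the minor axis has length 2b = 24.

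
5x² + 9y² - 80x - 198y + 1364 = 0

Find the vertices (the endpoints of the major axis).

Collect terms: 5(x² - 16x) + 9(y² - 22y) = -1364
5(x - 8)² + 9(y - 11)² = -1364 + 320 + 1089 = 45
Divide through by 45 to get (x - 8)²/9 + (y - 11)²/5 = 1.
Ellipse, center (8, 11), major axis horizontal; a² = 9, b² = 5.
a = 3. Vertices at (h ± a, k).

(5, 11) and (11, 11)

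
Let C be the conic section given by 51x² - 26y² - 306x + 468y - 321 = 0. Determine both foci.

Group the x- and y-terms: 51(x² - 6x) -26(y² - 18y) = 321
Complete the square in x and y: 51(x - 3)² -26(y - 9)² = 321 + 459 - 2106 = -1326
Divide through by -1326 to get (y - 9)²/51 - (x - 3)²/26 = 1.
Hyperbola, center (3, 9), transverse axis vertical; a² = 51, b² = 26.
c² = a² + b² = 51 + 26 = 77, so c = √77.
Foci lie on the vertical axis through the center: (h, k ± c).

(3, 9 - √77) and (3, 9 + √77)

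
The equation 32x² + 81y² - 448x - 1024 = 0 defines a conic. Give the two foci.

(0, 0) and (14, 0)

Group: 32(x² - 14x) + 81y² = 1024
Complete the square: 32(x - 7)² + 81y² = 1024 + 1568 + 0 = 2592
Divide by 2592: (x - 7)²/81 + y²/32 = 1
Ellipse, center (7, 0), major axis horizontal; a² = 81, b² = 32.
c² = a² - b² = 81 - 32 = 49, so c = 7.
Foci lie on the horizontal axis through the center: (h ± c, k).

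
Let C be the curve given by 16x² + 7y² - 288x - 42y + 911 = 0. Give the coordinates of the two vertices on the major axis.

(9, -5) and (9, 11)

Group: 16(x² - 18x) + 7(y² - 6y) = -911
Completing the square gives 16(x - 9)² + 7(y - 3)² = -911 + 1296 + 63 = 448.
Divide through by 448 to get (x - 9)²/28 + (y - 3)²/64 = 1.
Ellipse, center (9, 3), major axis vertical; a² = 64, b² = 28.
a = 8. Vertices at (h, k ± a).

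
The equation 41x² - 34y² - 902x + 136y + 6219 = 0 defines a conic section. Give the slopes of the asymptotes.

√1394/34 and -√1394/34

Collect terms: 41(x² - 22x) -34(y² - 4y) = -6219
Complete the square: 41(x - 11)² -34(y - 2)² = -6219 + 4961 - 136 = -1394
Divide by -1394: (y - 2)²/41 - (x - 11)²/34 = 1
Hyperbola, center (11, 2), transverse axis vertical; a² = 41, b² = 34.
For a vertical hyperbola the asymptotes have slope ±a/b.
Here that is ±√41/√34 = ±√1394/34.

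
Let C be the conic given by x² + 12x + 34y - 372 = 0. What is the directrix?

Only x is squared. Complete the square in x: (x + 6)² = -34(y - 12).
Vertex (-6, 12); 4p = -34 so p = -17/2. Opens down.
Directrix is the horizontal line y = k − p = 12 − (-17/2) = 41/2.

y = 41/2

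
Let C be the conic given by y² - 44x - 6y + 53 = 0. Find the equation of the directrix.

x = -10

Only y is squared. Complete the square in y: (y - 3)² = 44(x - 1).
Vertex (1, 3); 4p = 44 so p = 11. Opens right.
Directrix is the vertical line x = h − p = 1 − (11) = -10.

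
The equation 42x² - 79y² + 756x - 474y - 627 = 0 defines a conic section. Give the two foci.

(-20, -3) and (2, -3)

Rearranging, 42(x² + 18x) -79(y² + 6y) = 627.
42(x + 9)² -79(y + 3)² = 627 + 3402 - 711 = 3318
Divide through by 3318 to get (x + 9)²/79 - (y + 3)²/42 = 1.
Hyperbola, center (-9, -3), transverse axis horizontal; a² = 79, b² = 42.
c² = a² + b² = 79 + 42 = 121, so c = 11.
Foci lie on the horizontal axis through the center: (h ± c, k).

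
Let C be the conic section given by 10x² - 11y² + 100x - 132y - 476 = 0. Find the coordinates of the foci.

(-5 - 3√7, -6) and (-5 + 3√7, -6)

10(x² + 10x) -11(y² + 12y) = 476
10(x + 5)² -11(y + 6)² = 476 + 250 - 396 = 330
Divide through by 330 to get (x + 5)²/33 - (y + 6)²/30 = 1.
Hyperbola, center (-5, -6), transverse axis horizontal; a² = 33, b² = 30.
c² = a² + b² = 33 + 30 = 63, so c = 3√7.
Foci lie on the horizontal axis through the center: (h ± c, k).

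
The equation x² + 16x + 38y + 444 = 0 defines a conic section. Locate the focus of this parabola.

(-8, -39/2)

Only x is squared. Complete the square in x: (x + 8)² = -38(y + 10).
Vertex (-8, -10); 4p = -38 so p = -19/2. Opens down.
Focus is p units from the vertex along the axis: (h, k + p).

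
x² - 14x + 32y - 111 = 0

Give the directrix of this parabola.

Only x is squared. Complete the square in x: (x - 7)² = -32(y - 5).
Vertex (7, 5); 4p = -32 so p = -8. Opens down.
Directrix is the horizontal line y = k − p = 5 − (-8) = 13.

y = 13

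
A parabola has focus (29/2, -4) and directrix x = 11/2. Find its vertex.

The vertex is the midpoint between the focus and the directrix along the axis of symmetry.
Axis is horizontal (directrix is vertical). Vertex x-coordinate = (29/2 + 11/2)/2 = 10; y-coordinate = -4.

(10, -4)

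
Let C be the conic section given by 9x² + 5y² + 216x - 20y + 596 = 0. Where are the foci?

(-12, -6) and (-12, 10)

Rearranging, 9(x² + 24x) + 5(y² - 4y) = -596.
9(x + 12)² + 5(y - 2)² = -596 + 1296 + 20 = 720
Dividing both sides by 720: (x + 12)²/80 + (y - 2)²/144 = 1
Ellipse, center (-12, 2), major axis vertical; a² = 144, b² = 80.
c² = a² - b² = 144 - 80 = 64, so c = 8.
Foci lie on the vertical axis through the center: (h, k ± c).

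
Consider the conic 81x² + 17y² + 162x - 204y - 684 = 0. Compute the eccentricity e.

e = 8/9

Group: 81(x² + 2x) + 17(y² - 12y) = 684
Complete the square in x and y: 81(x + 1)² + 17(y - 6)² = 684 + 81 + 612 = 1377
Divide by 1377: (x + 1)²/17 + (y - 6)²/81 = 1
Ellipse, center (-1, 6), major axis vertical; a² = 81, b² = 17.
c² = a² - b² = 64, so c = 8.
e = c/a = 8/9.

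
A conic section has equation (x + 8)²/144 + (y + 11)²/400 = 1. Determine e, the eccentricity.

e = 4/5

Center (-8, -11). The larger denominator 400 sits under the y-term, so the major axis is vertical; a² = 400, b² = 144.
c² = a² - b² = 256, so c = 16.
e = c/a = 16/20 = 4/5.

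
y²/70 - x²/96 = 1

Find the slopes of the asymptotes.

√105/12 and -√105/12

Center (0, 0). The positive term is the y-term, so the transverse axis is vertical; a² = 70, b² = 96.
For a vertical hyperbola the asymptotes have slope ±a/b.
Here that is ±√70/4√6 = ±√105/12.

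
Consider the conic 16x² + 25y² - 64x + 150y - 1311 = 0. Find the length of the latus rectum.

64/5

16(x² - 4x) + 25(y² + 6y) = 1311
Completing the square gives 16(x - 2)² + 25(y + 3)² = 1311 + 64 + 225 = 1600.
Divide by 1600: (x - 2)²/100 + (y + 3)²/64 = 1
Ellipse, center (2, -3), major axis horizontal; a² = 100, b² = 64.
Latus rectum length = 2b²/a = 2·64/10 = 64/5.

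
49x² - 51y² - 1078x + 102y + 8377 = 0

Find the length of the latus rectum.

49(x² - 22x) -51(y² - 2y) = -8377
49(x - 11)² -51(y - 1)² = -8377 + 5929 - 51 = -2499
Dividing both sides by -2499: (y - 1)²/49 - (x - 11)²/51 = 1
Hyperbola, center (11, 1), transverse axis vertical; a² = 49, b² = 51.
Latus rectum length = 2b²/a = 2·51/7 = 102/7.

102/7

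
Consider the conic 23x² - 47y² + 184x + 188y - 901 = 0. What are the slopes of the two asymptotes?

√1081/47 and -√1081/47

Rearranging, 23(x² + 8x) -47(y² - 4y) = 901.
Complete the square in x and y: 23(x + 4)² -47(y - 2)² = 901 + 368 - 188 = 1081
Divide by 1081: (x + 4)²/47 - (y - 2)²/23 = 1
Hyperbola, center (-4, 2), transverse axis horizontal; a² = 47, b² = 23.
For a horizontal hyperbola the asymptotes have slope ±b/a.
Here that is ±√23/√47 = ±√1081/47.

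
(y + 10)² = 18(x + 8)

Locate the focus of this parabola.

Vertex (-8, -10); 4p = 18 so p = 9/2. Opens right.
Focus is p units from the vertex along the axis: (h + p, k).

(-7/2, -10)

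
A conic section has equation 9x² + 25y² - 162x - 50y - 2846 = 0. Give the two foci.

(-7, 1) and (25, 1)

Collect terms: 9(x² - 18x) + 25(y² - 2y) = 2846
Complete the square in x and y: 9(x - 9)² + 25(y - 1)² = 2846 + 729 + 25 = 3600
Dividing both sides by 3600: (x - 9)²/400 + (y - 1)²/144 = 1
Ellipse, center (9, 1), major axis horizontal; a² = 400, b² = 144.
c² = a² - b² = 400 - 144 = 256, so c = 16.
Foci lie on the horizontal axis through the center: (h ± c, k).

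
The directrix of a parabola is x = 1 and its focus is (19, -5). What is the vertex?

(10, -5)

The vertex is the midpoint between the focus and the directrix along the axis of symmetry.
Axis is horizontal (directrix is vertical). Vertex x-coordinate = (19 + 1)/2 = 10; y-coordinate = -5.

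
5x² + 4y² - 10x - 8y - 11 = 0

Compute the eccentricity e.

Collect terms: 5(x² - 2x) + 4(y² - 2y) = 11
Complete the square in x and y: 5(x - 1)² + 4(y - 1)² = 11 + 5 + 4 = 20
Divide through by 20 to get (x - 1)²/4 + (y - 1)²/5 = 1.
Ellipse, center (1, 1), major axis vertical; a² = 5, b² = 4.
c² = a² - b² = 1, so c = 1.
e = c/a = 1/√5 = √5/5.

e = √5/5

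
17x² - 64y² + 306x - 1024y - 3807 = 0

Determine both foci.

(-18, -8) and (0, -8)

17(x² + 18x) -64(y² + 16y) = 3807
Complete the square: 17(x + 9)² -64(y + 8)² = 3807 + 1377 - 4096 = 1088
Divide through by 1088 to get (x + 9)²/64 - (y + 8)²/17 = 1.
Hyperbola, center (-9, -8), transverse axis horizontal; a² = 64, b² = 17.
c² = a² + b² = 64 + 17 = 81, so c = 9.
Foci lie on the horizontal axis through the center: (h ± c, k).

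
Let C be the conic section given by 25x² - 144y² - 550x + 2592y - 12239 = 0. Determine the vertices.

Collect terms: 25(x² - 22x) -144(y² - 18y) = 12239
25(x - 11)² -144(y - 9)² = 12239 + 3025 - 11664 = 3600
Divide through by 3600 to get (x - 11)²/144 - (y - 9)²/25 = 1.
Hyperbola, center (11, 9), transverse axis horizontal; a² = 144, b² = 25.
a = 12. Vertices at (h ± a, k).

(-1, 9) and (23, 9)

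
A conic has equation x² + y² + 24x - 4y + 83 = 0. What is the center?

(-12, 2)

Rearranging, (x² + 24x) + (y² - 4y) = -83.
Completing the square gives (x + 12)² + (y - 2)² = -83 + 144 + 4 = 65.
So (x + 12)² + (y - 2)² = 65.
Circle centered at (-12, 2) with r² = 65.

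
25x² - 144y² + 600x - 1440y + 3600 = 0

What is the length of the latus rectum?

288/5

Group: 25(x² + 24x) -144(y² + 10y) = -3600
Completing the square gives 25(x + 12)² -144(y + 5)² = -3600 + 3600 - 3600 = -3600.
Divide through by -3600 to get (y + 5)²/25 - (x + 12)²/144 = 1.
Hyperbola, center (-12, -5), transverse axis vertical; a² = 25, b² = 144.
Latus rectum length = 2b²/a = 2·144/5 = 288/5.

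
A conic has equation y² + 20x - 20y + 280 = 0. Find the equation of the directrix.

Only y is squared. Complete the square in y: (y - 10)² = -20(x + 9).
Vertex (-9, 10); 4p = -20 so p = -5. Opens left.
Directrix is the vertical line x = h − p = -9 − (-5) = -4.

x = -4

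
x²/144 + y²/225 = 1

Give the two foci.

(0, -9) and (0, 9)

Center (0, 0). The larger denominator 225 sits under the y-term, so the major axis is vertical; a² = 225, b² = 144.
c² = a² - b² = 225 - 144 = 81, so c = 9.
Foci lie on the vertical axis through the center: (h, k ± c).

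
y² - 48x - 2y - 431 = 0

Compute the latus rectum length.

48

Only y is squared. Complete the square in y: (y - 1)² = 48(x + 9).
Vertex (-9, 1); 4p = 48 so p = 12. Opens right.
Latus rectum length = |4p| = 48.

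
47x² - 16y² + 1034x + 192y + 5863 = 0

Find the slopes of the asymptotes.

√47/4 and -√47/4

47(x² + 22x) -16(y² - 12y) = -5863
Complete the square: 47(x + 11)² -16(y - 6)² = -5863 + 5687 - 576 = -752
Divide through by -752 to get (y - 6)²/47 - (x + 11)²/16 = 1.
Hyperbola, center (-11, 6), transverse axis vertical; a² = 47, b² = 16.
For a vertical hyperbola the asymptotes have slope ±a/b.
Here that is ±√47/4.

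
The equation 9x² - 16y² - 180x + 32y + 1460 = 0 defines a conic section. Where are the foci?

Group the x- and y-terms: 9(x² - 20x) -16(y² - 2y) = -1460
Complete the square: 9(x - 10)² -16(y - 1)² = -1460 + 900 - 16 = -576
Dividing both sides by -576: (y - 1)²/36 - (x - 10)²/64 = 1
Hyperbola, center (10, 1), transverse axis vertical; a² = 36, b² = 64.
c² = a² + b² = 36 + 64 = 100, so c = 10.
Foci lie on the vertical axis through the center: (h, k ± c).

(10, -9) and (10, 11)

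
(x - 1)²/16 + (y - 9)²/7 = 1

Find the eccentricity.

Center (1, 9). The larger denominator 16 sits under the x-term, so the major axis is horizontal; a² = 16, b² = 7.
c² = a² - b² = 9, so c = 3.
e = c/a = 3/4.

e = 3/4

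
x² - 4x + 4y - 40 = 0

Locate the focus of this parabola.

(2, 10)

Only x is squared. Complete the square in x: (x - 2)² = -4(y - 11).
Vertex (2, 11); 4p = -4 so p = -1. Opens down.
Focus is p units from the vertex along the axis: (h, k + p).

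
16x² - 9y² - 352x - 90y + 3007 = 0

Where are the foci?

(11, -20) and (11, 10)

16(x² - 22x) -9(y² + 10y) = -3007
Complete the square in x and y: 16(x - 11)² -9(y + 5)² = -3007 + 1936 - 225 = -1296
Divide through by -1296 to get (y + 5)²/144 - (x - 11)²/81 = 1.
Hyperbola, center (11, -5), transverse axis vertical; a² = 144, b² = 81.
c² = a² + b² = 144 + 81 = 225, so c = 15.
Foci lie on the vertical axis through the center: (h, k ± c).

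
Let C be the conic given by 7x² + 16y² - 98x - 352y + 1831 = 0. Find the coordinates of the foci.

(1, 11) and (13, 11)

7(x² - 14x) + 16(y² - 22y) = -1831
Completing the square gives 7(x - 7)² + 16(y - 11)² = -1831 + 343 + 1936 = 448.
Divide by 448: (x - 7)²/64 + (y - 11)²/28 = 1
Ellipse, center (7, 11), major axis horizontal; a² = 64, b² = 28.
c² = a² - b² = 64 - 28 = 36, so c = 6.
Foci lie on the horizontal axis through the center: (h ± c, k).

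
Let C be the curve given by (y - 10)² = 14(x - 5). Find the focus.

Vertex (5, 10); 4p = 14 so p = 7/2. Opens right.
Focus is p units from the vertex along the axis: (h + p, k).

(17/2, 10)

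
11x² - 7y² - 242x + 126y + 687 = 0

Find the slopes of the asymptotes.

√77/7 and -√77/7

Group: 11(x² - 22x) -7(y² - 18y) = -687
Completing the square gives 11(x - 11)² -7(y - 9)² = -687 + 1331 - 567 = 77.
Divide through by 77 to get (x - 11)²/7 - (y - 9)²/11 = 1.
Hyperbola, center (11, 9), transverse axis horizontal; a² = 7, b² = 11.
For a horizontal hyperbola the asymptotes have slope ±b/a.
Here that is ±√11/√7 = ±√77/7.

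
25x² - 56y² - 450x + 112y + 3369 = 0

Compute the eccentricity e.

Collect terms: 25(x² - 18x) -56(y² - 2y) = -3369
Complete the square in x and y: 25(x - 9)² -56(y - 1)² = -3369 + 2025 - 56 = -1400
Divide by -1400: (y - 1)²/25 - (x - 9)²/56 = 1
Hyperbola, center (9, 1), transverse axis vertical; a² = 25, b² = 56.
c² = a² + b² = 81, so c = 9.
e = c/a = 9/5.

e = 9/5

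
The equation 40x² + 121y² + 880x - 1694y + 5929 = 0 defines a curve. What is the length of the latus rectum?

Rearranging, 40(x² + 22x) + 121(y² - 14y) = -5929.
Complete the square in x and y: 40(x + 11)² + 121(y - 7)² = -5929 + 4840 + 5929 = 4840
Dividing both sides by 4840: (x + 11)²/121 + (y - 7)²/40 = 1
Ellipse, center (-11, 7), major axis horizontal; a² = 121, b² = 40.
Latus rectum length = 2b²/a = 2·40/11 = 80/11.

80/11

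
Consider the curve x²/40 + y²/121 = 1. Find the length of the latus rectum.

80/11

Center (0, 0). The larger denominator 121 sits under the y-term, so the major axis is vertical; a² = 121, b² = 40.
Latus rectum length = 2b²/a = 2·40/11 = 80/11.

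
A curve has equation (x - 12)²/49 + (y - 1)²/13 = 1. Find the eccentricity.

Center (12, 1). The larger denominator 49 sits under the x-term, so the major axis is horizontal; a² = 49, b² = 13.
c² = a² - b² = 36, so c = 6.
e = c/a = 6/7.

e = 6/7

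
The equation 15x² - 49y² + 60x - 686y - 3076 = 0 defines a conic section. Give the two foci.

Collect terms: 15(x² + 4x) -49(y² + 14y) = 3076
Complete the square in x and y: 15(x + 2)² -49(y + 7)² = 3076 + 60 - 2401 = 735
Divide through by 735 to get (x + 2)²/49 - (y + 7)²/15 = 1.
Hyperbola, center (-2, -7), transverse axis horizontal; a² = 49, b² = 15.
c² = a² + b² = 49 + 15 = 64, so c = 8.
Foci lie on the horizontal axis through the center: (h ± c, k).

(-10, -7) and (6, -7)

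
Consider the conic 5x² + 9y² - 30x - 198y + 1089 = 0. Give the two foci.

(1, 11) and (5, 11)

Rearranging, 5(x² - 6x) + 9(y² - 22y) = -1089.
5(x - 3)² + 9(y - 11)² = -1089 + 45 + 1089 = 45
Divide through by 45 to get (x - 3)²/9 + (y - 11)²/5 = 1.
Ellipse, center (3, 11), major axis horizontal; a² = 9, b² = 5.
c² = a² - b² = 9 - 5 = 4, so c = 2.
Foci lie on the horizontal axis through the center: (h ± c, k).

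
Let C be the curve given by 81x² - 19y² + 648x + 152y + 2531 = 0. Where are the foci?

(-4, -6) and (-4, 14)

Collect terms: 81(x² + 8x) -19(y² - 8y) = -2531
Complete the square: 81(x + 4)² -19(y - 4)² = -2531 + 1296 - 304 = -1539
Divide by -1539: (y - 4)²/81 - (x + 4)²/19 = 1
Hyperbola, center (-4, 4), transverse axis vertical; a² = 81, b² = 19.
c² = a² + b² = 81 + 19 = 100, so c = 10.
Foci lie on the vertical axis through the center: (h, k ± c).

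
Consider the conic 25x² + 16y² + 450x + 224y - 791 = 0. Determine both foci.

(-9, -16) and (-9, 2)

25(x² + 18x) + 16(y² + 14y) = 791
Complete the square: 25(x + 9)² + 16(y + 7)² = 791 + 2025 + 784 = 3600
Divide by 3600: (x + 9)²/144 + (y + 7)²/225 = 1
Ellipse, center (-9, -7), major axis vertical; a² = 225, b² = 144.
c² = a² - b² = 225 - 144 = 81, so c = 9.
Foci lie on the vertical axis through the center: (h, k ± c).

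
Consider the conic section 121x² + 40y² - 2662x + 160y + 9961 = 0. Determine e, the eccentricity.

e = 9/11

Group the x- and y-terms: 121(x² - 22x) + 40(y² + 4y) = -9961
Completing the square gives 121(x - 11)² + 40(y + 2)² = -9961 + 14641 + 160 = 4840.
Dividing both sides by 4840: (x - 11)²/40 + (y + 2)²/121 = 1
Ellipse, center (11, -2), major axis vertical; a² = 121, b² = 40.
c² = a² - b² = 81, so c = 9.
e = c/a = 9/11.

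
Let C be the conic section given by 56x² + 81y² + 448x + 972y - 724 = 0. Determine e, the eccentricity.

e = 5/9

56(x² + 8x) + 81(y² + 12y) = 724
56(x + 4)² + 81(y + 6)² = 724 + 896 + 2916 = 4536
Divide through by 4536 to get (x + 4)²/81 + (y + 6)²/56 = 1.
Ellipse, center (-4, -6), major axis horizontal; a² = 81, b² = 56.
c² = a² - b² = 25, so c = 5.
e = c/a = 5/9.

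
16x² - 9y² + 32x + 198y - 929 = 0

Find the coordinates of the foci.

Group the x- and y-terms: 16(x² + 2x) -9(y² - 22y) = 929
Completing the square gives 16(x + 1)² -9(y - 11)² = 929 + 16 - 1089 = -144.
Divide through by -144 to get (y - 11)²/16 - (x + 1)²/9 = 1.
Hyperbola, center (-1, 11), transverse axis vertical; a² = 16, b² = 9.
c² = a² + b² = 16 + 9 = 25, so c = 5.
Foci lie on the vertical axis through the center: (h, k ± c).

(-1, 6) and (-1, 16)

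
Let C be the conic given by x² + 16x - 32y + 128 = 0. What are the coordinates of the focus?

Only x is squared. Complete the square in x: (x + 8)² = 32(y - 2).
Vertex (-8, 2); 4p = 32 so p = 8. Opens up.
Focus is p units from the vertex along the axis: (h, k + p).

(-8, 10)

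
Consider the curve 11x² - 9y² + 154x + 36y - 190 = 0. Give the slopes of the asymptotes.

√11/3 and -√11/3

Group the x- and y-terms: 11(x² + 14x) -9(y² - 4y) = 190
11(x + 7)² -9(y - 2)² = 190 + 539 - 36 = 693
Divide through by 693 to get (x + 7)²/63 - (y - 2)²/77 = 1.
Hyperbola, center (-7, 2), transverse axis horizontal; a² = 63, b² = 77.
For a horizontal hyperbola the asymptotes have slope ±b/a.
Here that is ±√77/3√7 = ±√11/3.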